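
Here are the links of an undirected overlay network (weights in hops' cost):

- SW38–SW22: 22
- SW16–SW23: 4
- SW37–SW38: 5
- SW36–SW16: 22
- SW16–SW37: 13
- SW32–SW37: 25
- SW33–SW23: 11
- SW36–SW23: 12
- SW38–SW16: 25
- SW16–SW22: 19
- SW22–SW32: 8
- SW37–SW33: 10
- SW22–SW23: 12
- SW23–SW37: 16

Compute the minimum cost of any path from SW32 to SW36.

Compare a few routes:
SW32–SW22–SW23–SW36: 8+12+12 = 32
SW32–SW22–SW16–SW23–SW36: 8+19+4+12 = 43
SW32–SW22–SW23–SW16–SW36: 8+12+4+22 = 46
SW32–SW22–SW16–SW36: 8+19+22 = 49
Cheapest is SW32–SW22–SW23–SW36 at 32 hops' cost.

32 hops' cost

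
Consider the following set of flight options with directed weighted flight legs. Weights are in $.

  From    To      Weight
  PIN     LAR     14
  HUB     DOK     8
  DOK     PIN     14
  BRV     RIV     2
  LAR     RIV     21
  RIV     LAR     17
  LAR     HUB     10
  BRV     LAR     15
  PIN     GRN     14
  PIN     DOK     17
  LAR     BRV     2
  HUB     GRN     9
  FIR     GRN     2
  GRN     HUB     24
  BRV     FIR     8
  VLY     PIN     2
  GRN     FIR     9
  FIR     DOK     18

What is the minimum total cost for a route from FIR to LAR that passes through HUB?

Shortest FIR→HUB: FIR → GRN → HUB = 26
Best HUB to LAR: HUB → DOK → PIN → LAR costing 36
Total via HUB: 26 + 36 = $62.

$62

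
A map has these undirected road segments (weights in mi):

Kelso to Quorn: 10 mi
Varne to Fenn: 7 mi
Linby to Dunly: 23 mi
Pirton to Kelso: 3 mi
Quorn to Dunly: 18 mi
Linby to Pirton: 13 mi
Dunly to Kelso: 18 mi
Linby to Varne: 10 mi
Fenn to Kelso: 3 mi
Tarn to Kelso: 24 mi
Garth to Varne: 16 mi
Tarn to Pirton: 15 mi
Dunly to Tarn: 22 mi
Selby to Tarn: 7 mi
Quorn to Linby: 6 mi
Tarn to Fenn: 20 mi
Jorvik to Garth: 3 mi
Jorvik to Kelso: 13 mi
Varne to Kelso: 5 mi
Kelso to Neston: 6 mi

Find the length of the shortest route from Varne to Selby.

30 mi

Running Dijkstra from Varne:
Varne: 0
Kelso: 5  (via Varne)
Fenn: 7  (via Varne)
Pirton: 8  (via Kelso)
Linby: 10  (via Varne)
Neston: 11  (via Kelso)
Quorn: 15  (via Kelso)
Garth: 16  (via Varne)
Jorvik: 18  (via Kelso)
Tarn: 23  (via Pirton)
Dunly: 23  (via Kelso)
Selby: 30  (via Tarn)
Shortest route: Varne → Kelso → Pirton → Tarn → Selby = 30 mi.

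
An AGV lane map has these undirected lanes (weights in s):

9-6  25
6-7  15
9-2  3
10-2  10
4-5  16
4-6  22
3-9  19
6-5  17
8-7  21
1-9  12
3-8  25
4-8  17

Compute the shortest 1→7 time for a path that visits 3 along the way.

77 s

Shortest 1→3: 1 → 9 → 3 = 31
Best 3 to 7: 3 → 8 → 7 costing 46
Total via 3: 31 + 46 = 77 s.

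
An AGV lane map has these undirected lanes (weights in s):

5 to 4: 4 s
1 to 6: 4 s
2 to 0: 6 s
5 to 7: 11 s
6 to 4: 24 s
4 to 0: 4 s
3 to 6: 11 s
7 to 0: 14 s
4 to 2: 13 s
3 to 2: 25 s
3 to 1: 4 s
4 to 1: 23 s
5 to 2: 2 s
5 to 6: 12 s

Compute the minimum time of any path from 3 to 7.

31 s

Enumerating some paths:
3–6–5–7: 11+12+11 = 34
3–1–6–5–7: 4+4+12+11 = 31
3–2–5–7: 25+2+11 = 38
3–1–6–5–4–0–7: 4+4+12+4+4+14 = 42
The minimum is 31 s via 3–1–6–5–7.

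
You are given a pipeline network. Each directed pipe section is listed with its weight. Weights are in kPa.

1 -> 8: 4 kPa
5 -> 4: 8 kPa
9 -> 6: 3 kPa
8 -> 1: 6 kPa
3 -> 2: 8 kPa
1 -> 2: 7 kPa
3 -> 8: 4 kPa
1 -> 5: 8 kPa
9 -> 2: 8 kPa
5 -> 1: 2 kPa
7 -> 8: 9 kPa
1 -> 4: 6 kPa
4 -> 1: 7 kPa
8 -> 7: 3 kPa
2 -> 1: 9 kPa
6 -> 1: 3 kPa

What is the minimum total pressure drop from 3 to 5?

Candidate routes:
3 → 8 → 1 → 5: 4+6+8 = 18
3 → 2 → 1 → 5: 8+9+8 = 25
The minimum is 18 kPa via 3 → 8 → 1 → 5.

18 kPa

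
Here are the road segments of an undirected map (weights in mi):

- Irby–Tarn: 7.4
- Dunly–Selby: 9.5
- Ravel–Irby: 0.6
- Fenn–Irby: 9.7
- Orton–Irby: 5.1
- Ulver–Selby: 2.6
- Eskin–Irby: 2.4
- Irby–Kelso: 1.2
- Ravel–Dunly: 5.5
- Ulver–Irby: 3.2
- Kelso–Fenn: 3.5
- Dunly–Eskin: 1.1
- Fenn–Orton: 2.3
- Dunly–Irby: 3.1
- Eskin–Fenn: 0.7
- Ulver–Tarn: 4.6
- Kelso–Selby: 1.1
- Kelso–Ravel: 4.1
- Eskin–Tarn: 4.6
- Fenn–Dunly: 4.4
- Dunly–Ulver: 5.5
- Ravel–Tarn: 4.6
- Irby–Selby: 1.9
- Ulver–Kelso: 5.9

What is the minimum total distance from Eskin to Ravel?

Settle nodes by increasing distance from Eskin:
Eskin: 0
Fenn: 0.7  (via Eskin)
Dunly: 1.1  (via Eskin)
Irby: 2.4  (via Eskin)
Orton: 3  (via Fenn)
Ravel: 3  (via Irby)
Shortest route: Eskin–Irby–Ravel = 3 mi.

3 mi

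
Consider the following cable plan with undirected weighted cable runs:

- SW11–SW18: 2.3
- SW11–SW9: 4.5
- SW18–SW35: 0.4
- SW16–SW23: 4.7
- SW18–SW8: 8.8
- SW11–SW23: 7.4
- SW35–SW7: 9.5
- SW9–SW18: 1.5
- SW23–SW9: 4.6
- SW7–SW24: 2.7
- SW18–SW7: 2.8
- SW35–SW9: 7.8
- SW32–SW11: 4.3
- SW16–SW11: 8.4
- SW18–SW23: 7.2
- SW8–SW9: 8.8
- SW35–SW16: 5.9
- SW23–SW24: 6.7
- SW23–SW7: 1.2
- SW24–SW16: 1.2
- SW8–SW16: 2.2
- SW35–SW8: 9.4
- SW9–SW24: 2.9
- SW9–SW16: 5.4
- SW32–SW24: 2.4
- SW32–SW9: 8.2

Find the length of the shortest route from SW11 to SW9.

3.8

Enumerating some paths:
SW11 → SW9: 4.5 = 4.5
SW11 → SW18 → SW9: 2.3+1.5 = 3.8
The minimum is 3.8 via SW11 → SW18 → SW9.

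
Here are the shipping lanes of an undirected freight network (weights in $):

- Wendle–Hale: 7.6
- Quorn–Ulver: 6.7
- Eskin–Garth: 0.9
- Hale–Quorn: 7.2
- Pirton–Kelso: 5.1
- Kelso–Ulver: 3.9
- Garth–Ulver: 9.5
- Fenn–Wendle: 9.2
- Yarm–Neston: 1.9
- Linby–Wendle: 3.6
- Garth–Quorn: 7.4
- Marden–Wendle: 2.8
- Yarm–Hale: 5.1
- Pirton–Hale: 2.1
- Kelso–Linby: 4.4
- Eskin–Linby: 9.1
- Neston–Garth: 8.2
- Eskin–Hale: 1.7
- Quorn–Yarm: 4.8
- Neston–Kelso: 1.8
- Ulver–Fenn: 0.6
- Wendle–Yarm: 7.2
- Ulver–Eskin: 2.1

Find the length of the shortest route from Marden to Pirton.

Settle nodes by increasing distance from Marden:
Marden: 0
Wendle: 2.8  (via Marden)
Linby: 6.4  (via Wendle)
Yarm: 10  (via Wendle)
Hale: 10.4  (via Wendle)
Kelso: 10.8  (via Linby)
Neston: 11.9  (via Yarm)
Fenn: 12  (via Wendle)
Eskin: 12.1  (via Hale)
Pirton: 12.5  (via Hale)
Shortest route: Marden–Wendle–Hale–Pirton = $12.5.

$12.5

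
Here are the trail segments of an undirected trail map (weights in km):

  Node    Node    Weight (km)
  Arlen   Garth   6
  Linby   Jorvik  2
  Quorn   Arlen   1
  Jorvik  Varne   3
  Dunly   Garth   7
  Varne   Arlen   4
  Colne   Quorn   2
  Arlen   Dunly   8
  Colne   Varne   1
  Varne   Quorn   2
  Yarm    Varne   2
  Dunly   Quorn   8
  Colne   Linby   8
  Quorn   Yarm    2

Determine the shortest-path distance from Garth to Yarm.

9 km

Compare a few routes:
Garth → Arlen → Quorn → Yarm: 6+1+2 = 9
Garth → Arlen → Quorn → Varne → Yarm: 6+1+2+2 = 11
Cheapest is Garth → Arlen → Quorn → Yarm at 9 km.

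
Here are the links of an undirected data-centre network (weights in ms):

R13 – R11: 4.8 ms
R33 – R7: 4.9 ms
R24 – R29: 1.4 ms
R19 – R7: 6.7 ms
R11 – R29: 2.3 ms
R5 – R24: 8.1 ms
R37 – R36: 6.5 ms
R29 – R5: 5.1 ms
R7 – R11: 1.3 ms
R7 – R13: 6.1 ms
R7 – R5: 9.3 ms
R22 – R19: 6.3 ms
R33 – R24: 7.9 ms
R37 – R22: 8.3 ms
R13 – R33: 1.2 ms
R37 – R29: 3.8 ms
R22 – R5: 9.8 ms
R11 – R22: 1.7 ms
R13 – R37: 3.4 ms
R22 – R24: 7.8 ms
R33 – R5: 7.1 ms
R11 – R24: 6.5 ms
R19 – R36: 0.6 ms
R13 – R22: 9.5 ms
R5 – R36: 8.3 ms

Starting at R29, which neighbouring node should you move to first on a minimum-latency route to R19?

R11

Candidate routes:
R29–R37–R36–R19: 3.8+6.5+0.6 = 10.9
R29–R5–R36–R19: 5.1+8.3+0.6 = 14
R29–R11–R7–R19: 2.3+1.3+6.7 = 10.3
Cheapest is R29–R11–R7–R19 at 10.3 ms.
So from R29 the first move is to R11.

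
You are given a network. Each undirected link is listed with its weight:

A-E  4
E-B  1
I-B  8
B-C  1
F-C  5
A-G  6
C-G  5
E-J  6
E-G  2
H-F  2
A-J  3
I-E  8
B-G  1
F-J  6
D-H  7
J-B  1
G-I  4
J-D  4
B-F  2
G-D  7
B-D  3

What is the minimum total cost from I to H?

Shortest distances from I:
I: 0
G: 4  (via I)
B: 5  (via G)
C: 6  (via B)
E: 6  (via G)
J: 6  (via B)
F: 7  (via B)
D: 8  (via B)
A: 9  (via J)
H: 9  (via F)
Shortest route: I → G → B → F → H = 9.

9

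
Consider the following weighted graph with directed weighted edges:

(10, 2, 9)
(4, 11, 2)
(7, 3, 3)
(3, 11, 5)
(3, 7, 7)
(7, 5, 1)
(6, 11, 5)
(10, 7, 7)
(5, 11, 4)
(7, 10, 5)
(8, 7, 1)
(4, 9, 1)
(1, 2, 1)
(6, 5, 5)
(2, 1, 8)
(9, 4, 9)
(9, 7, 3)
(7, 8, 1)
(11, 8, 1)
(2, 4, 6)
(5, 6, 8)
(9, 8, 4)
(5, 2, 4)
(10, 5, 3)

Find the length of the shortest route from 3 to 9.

19

Compare a few routes:
3 → 7 → 5 → 2 → 4 → 9: 7+1+4+6+1 = 19
3 → 11 → 8 → 7 → 10 → 5 → 2 → 4 → 9: 5+1+1+5+3+4+6+1 = 26
Cheapest is 3 → 7 → 5 → 2 → 4 → 9 at 19.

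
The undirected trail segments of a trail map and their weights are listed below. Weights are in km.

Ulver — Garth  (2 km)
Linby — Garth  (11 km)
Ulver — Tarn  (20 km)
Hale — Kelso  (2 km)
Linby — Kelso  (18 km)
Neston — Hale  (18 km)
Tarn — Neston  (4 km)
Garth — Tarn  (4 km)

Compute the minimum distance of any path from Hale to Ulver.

28 km

Compare a few routes:
Hale–Neston–Tarn–Ulver: 18+4+20 = 42
Hale–Kelso–Linby–Garth–Ulver: 2+18+11+2 = 33
Hale–Kelso–Linby–Garth–Tarn–Ulver: 2+18+11+4+20 = 55
Hale–Neston–Tarn–Garth–Ulver: 18+4+4+2 = 28
The minimum is 28 km via Hale–Neston–Tarn–Garth–Ulver.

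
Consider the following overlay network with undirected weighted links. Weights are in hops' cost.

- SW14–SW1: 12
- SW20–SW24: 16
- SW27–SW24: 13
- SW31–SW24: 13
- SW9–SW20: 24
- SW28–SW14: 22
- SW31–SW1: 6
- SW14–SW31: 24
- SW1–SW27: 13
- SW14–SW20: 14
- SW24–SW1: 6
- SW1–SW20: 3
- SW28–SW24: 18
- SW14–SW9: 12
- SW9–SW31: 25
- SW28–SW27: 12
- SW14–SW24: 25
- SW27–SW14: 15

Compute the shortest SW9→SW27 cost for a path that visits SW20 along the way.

Best SW9 to SW20: SW9–SW20 costing 24
Best SW20 to SW27: SW20–SW1–SW27 costing 16
Total via SW20: 24 + 16 = 40 hops' cost.

40 hops' cost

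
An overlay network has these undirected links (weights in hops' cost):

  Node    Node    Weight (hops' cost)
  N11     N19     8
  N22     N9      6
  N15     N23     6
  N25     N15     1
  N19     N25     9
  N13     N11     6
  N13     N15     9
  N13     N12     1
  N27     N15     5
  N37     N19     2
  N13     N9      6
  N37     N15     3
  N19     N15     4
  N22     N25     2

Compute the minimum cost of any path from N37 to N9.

12 hops' cost

Settle nodes by increasing distance from N37:
N37: 0
N19: 2  (via N37)
N15: 3  (via N37)
N25: 4  (via N15)
N22: 6  (via N25)
N27: 8  (via N15)
N23: 9  (via N15)
N11: 10  (via N19)
N13: 12  (via N15)
N9: 12  (via N22)
Shortest route: N37–N15–N25–N22–N9 = 12 hops' cost.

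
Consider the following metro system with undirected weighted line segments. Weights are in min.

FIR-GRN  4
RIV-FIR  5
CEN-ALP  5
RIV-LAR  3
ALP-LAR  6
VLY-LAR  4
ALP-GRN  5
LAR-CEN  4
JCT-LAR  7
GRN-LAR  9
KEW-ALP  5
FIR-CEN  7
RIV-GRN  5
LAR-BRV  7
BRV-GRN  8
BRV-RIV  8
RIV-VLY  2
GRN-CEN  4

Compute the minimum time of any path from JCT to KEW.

18 min

Settle nodes by increasing distance from JCT:
JCT: 0
LAR: 7  (via JCT)
RIV: 10  (via LAR)
VLY: 11  (via LAR)
CEN: 11  (via LAR)
ALP: 13  (via LAR)
BRV: 14  (via LAR)
FIR: 15  (via RIV)
GRN: 15  (via RIV)
KEW: 18  (via ALP)
Shortest route: JCT–LAR–ALP–KEW = 18 min.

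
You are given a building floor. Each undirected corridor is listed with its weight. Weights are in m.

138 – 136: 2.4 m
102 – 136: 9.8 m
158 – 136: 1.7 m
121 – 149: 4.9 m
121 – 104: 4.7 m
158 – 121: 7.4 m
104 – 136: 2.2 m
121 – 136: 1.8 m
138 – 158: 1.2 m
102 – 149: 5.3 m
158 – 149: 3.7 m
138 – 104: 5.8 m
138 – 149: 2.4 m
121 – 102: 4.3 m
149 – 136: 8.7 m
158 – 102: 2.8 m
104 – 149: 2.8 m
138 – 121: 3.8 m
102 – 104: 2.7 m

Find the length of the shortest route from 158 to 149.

Shortest distances from 158:
158: 0
138: 1.2  (via 158)
136: 1.7  (via 158)
102: 2.8  (via 158)
121: 3.5  (via 136)
149: 3.6  (via 138)
Shortest route: 158–138–149 = 3.6 m.

3.6 m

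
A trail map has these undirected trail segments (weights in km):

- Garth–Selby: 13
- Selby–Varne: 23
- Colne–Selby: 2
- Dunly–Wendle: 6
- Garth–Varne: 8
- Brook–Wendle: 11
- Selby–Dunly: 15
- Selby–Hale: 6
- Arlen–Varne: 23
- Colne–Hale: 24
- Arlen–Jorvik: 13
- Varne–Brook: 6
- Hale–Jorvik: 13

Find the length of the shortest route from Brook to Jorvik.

Settle nodes by increasing distance from Brook:
Brook: 0
Varne: 6  (via Brook)
Wendle: 11  (via Brook)
Garth: 14  (via Varne)
Dunly: 17  (via Wendle)
Selby: 27  (via Garth)
Colne: 29  (via Selby)
Arlen: 29  (via Varne)
Hale: 33  (via Selby)
Jorvik: 42  (via Arlen)
Shortest route: Brook → Varne → Arlen → Jorvik = 42 km.

42 km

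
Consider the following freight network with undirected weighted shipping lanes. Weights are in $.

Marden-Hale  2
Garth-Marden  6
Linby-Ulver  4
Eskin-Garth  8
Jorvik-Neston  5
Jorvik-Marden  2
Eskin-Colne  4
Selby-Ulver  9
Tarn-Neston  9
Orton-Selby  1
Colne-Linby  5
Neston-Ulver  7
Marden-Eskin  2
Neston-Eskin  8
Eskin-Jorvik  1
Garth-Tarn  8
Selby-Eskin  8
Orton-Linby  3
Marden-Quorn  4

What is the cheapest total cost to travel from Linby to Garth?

$17

Shortest distances from Linby:
Linby: 0
Orton: 3  (via Linby)
Ulver: 4  (via Linby)
Selby: 4  (via Orton)
Colne: 5  (via Linby)
Eskin: 9  (via Colne)
Jorvik: 10  (via Eskin)
Neston: 11  (via Ulver)
Marden: 11  (via Eskin)
Hale: 13  (via Marden)
Quorn: 15  (via Marden)
Garth: 17  (via Eskin)
Shortest route: Linby → Colne → Eskin → Garth = $17.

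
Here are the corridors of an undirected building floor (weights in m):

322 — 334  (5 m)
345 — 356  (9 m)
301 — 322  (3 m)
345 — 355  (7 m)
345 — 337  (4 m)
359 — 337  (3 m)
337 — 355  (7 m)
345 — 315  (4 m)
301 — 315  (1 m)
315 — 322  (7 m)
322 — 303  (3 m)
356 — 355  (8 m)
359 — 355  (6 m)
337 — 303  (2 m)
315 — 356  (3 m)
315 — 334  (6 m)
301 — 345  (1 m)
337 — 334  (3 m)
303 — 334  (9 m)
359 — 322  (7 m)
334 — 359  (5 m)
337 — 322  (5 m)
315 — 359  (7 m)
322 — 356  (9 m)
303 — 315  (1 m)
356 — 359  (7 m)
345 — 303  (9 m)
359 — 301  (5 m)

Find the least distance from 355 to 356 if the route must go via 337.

Shortest 355→337: 355 → 337 = 7
Best 337 to 356: 337 → 303 → 315 → 356 costing 6
Total via 337: 7 + 6 = 13 m.

13 m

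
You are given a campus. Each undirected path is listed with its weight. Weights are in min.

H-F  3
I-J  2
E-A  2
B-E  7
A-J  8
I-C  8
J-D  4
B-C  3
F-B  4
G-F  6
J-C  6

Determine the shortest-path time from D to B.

Shortest distances from D:
D: 0
J: 4  (via D)
I: 6  (via J)
C: 10  (via J)
A: 12  (via J)
B: 13  (via C)
Shortest route: D → J → C → B = 13 min.

13 min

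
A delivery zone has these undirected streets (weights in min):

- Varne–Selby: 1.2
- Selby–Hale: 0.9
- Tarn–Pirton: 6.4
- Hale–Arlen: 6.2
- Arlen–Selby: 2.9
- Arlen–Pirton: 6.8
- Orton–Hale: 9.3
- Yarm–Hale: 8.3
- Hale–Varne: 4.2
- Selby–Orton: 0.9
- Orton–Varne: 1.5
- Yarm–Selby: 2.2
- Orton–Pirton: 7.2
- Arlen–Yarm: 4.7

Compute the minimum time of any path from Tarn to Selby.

14.5 min

Running Dijkstra from Tarn:
Tarn: 0
Pirton: 6.4  (via Tarn)
Arlen: 13.2  (via Pirton)
Orton: 13.6  (via Pirton)
Selby: 14.5  (via Orton)
Shortest route: Tarn–Pirton–Orton–Selby = 14.5 min.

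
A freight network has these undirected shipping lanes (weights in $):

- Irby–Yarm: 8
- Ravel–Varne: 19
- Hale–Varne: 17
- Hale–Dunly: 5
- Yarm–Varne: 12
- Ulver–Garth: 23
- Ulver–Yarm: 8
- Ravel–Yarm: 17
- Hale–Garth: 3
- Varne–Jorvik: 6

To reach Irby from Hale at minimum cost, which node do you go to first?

Varne

Compare a few routes:
Hale - Varne - Yarm - Irby: 17+12+8 = 37
Hale - Garth - Ulver - Yarm - Irby: 3+23+8+8 = 42
Cheapest is Hale - Varne - Yarm - Irby at $37.
So from Hale the first move is to Varne.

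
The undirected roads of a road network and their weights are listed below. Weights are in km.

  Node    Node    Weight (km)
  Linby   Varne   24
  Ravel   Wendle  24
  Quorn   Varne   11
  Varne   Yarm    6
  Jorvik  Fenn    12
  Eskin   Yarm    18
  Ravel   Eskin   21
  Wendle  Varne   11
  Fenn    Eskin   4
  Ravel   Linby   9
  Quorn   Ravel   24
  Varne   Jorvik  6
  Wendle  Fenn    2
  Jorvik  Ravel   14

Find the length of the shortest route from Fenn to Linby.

34 km

Running Dijkstra from Fenn:
Fenn: 0
Wendle: 2  (via Fenn)
Eskin: 4  (via Fenn)
Jorvik: 12  (via Fenn)
Varne: 13  (via Wendle)
Yarm: 19  (via Varne)
Quorn: 24  (via Varne)
Ravel: 25  (via Eskin)
Linby: 34  (via Ravel)
Shortest route: Fenn → Eskin → Ravel → Linby = 34 km.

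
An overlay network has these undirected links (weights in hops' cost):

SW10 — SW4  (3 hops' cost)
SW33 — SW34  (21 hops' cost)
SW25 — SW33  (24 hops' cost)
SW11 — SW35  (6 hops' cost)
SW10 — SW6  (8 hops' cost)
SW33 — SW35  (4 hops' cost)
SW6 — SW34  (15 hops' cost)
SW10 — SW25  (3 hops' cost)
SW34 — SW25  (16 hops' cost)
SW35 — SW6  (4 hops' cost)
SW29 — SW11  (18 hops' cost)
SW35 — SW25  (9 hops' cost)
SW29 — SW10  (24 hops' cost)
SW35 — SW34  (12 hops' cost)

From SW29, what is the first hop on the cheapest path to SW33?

SW11

Enumerating some paths:
SW29–SW10–SW25–SW35–SW33: 24+3+9+4 = 40
SW29–SW11–SW35–SW33: 18+6+4 = 28
Cheapest is SW29–SW11–SW35–SW33 at 28 hops' cost.
So from SW29 the first move is to SW11.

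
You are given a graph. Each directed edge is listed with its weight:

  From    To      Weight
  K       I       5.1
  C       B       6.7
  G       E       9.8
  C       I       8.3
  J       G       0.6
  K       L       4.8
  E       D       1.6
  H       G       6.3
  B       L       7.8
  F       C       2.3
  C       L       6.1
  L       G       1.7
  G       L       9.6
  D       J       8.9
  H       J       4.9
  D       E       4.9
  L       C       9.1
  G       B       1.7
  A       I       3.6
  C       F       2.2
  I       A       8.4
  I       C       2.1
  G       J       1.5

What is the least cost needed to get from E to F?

31.9

Settle nodes by increasing distance from E:
E: 0
D: 1.6  (via E)
J: 10.5  (via D)
G: 11.1  (via J)
B: 12.8  (via G)
L: 20.6  (via B)
C: 29.7  (via L)
F: 31.9  (via C)
Shortest route: E–D–J–G–B–L–C–F = 31.9.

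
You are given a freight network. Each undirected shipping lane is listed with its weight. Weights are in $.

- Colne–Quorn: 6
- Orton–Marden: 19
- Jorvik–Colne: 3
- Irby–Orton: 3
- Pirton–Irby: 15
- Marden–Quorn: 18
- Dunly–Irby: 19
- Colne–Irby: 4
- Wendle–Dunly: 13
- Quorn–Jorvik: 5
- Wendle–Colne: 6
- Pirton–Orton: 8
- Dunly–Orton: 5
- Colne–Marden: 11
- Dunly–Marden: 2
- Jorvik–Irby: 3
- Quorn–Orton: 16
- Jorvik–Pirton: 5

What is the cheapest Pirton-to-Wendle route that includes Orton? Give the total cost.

Best Pirton to Orton: Pirton–Orton costing 8
Best Orton to Wendle: Orton–Irby–Colne–Wendle costing 13
Total via Orton: 8 + 13 = $21.

$21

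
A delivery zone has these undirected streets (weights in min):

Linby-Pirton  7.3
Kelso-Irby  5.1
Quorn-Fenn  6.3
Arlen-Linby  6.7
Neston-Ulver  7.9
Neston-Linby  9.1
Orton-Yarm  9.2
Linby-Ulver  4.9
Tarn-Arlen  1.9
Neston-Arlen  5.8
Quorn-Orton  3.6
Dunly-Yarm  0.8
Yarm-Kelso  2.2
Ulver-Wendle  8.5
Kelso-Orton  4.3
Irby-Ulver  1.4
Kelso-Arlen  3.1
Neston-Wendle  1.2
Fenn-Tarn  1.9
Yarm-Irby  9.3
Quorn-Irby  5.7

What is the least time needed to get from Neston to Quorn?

15 min

Settle nodes by increasing distance from Neston:
Neston: 0
Wendle: 1.2  (via Neston)
Arlen: 5.8  (via Neston)
Tarn: 7.7  (via Arlen)
Ulver: 7.9  (via Neston)
Kelso: 8.9  (via Arlen)
Linby: 9.1  (via Neston)
Irby: 9.3  (via Ulver)
Fenn: 9.6  (via Tarn)
Yarm: 11.1  (via Kelso)
Dunly: 11.9  (via Yarm)
Orton: 13.2  (via Kelso)
Quorn: 15  (via Irby)
Shortest route: Neston–Ulver–Irby–Quorn = 15 min.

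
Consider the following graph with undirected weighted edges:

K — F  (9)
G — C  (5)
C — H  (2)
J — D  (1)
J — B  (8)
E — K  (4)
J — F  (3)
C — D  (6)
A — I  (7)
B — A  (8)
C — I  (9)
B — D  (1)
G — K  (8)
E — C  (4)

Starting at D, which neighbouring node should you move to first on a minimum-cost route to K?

Compare a few routes:
D → C → G → K: 6+5+8 = 19
D → J → F → K: 1+3+9 = 13
D → B → J → F → K: 1+8+3+9 = 21
D → C → E → K: 6+4+4 = 14
Cheapest is D → J → F → K at 13.
So from D the first move is to J.

J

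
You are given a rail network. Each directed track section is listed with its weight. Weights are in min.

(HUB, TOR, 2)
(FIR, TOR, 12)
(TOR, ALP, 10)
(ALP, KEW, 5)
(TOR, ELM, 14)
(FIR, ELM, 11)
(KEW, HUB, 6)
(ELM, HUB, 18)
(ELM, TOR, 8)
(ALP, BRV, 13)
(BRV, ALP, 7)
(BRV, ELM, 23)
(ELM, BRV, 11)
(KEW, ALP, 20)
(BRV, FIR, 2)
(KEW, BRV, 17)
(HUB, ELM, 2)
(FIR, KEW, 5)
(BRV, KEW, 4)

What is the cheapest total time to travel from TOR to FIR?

25 min

Running Dijkstra from TOR:
TOR: 0
ALP: 10  (via TOR)
ELM: 14  (via TOR)
KEW: 15  (via ALP)
HUB: 21  (via KEW)
BRV: 23  (via ALP)
FIR: 25  (via BRV)
Shortest route: TOR → ALP → BRV → FIR = 25 min.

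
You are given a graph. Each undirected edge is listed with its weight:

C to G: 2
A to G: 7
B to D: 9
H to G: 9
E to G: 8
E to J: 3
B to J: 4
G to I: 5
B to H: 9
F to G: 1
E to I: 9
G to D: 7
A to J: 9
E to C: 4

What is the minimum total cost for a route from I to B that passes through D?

21

Shortest I→D: I–G–D = 12
Shortest D→B: D–B = 9
Total via D: 12 + 9 = 21.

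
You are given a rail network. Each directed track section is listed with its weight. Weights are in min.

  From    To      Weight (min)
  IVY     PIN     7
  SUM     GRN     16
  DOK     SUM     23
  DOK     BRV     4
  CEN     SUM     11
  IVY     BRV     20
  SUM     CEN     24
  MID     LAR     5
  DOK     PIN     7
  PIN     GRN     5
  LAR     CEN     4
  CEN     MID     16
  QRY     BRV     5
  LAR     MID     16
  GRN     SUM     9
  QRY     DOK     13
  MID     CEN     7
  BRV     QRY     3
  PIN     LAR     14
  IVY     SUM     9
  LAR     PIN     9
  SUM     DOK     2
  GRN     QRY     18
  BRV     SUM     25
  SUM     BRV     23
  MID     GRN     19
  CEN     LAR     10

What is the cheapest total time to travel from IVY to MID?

37 min

Running Dijkstra from IVY:
IVY: 0
PIN: 7  (via IVY)
SUM: 9  (via IVY)
DOK: 11  (via SUM)
GRN: 12  (via PIN)
BRV: 15  (via DOK)
QRY: 18  (via BRV)
LAR: 21  (via PIN)
CEN: 25  (via LAR)
MID: 37  (via LAR)
Shortest route: IVY–PIN–LAR–MID = 37 min.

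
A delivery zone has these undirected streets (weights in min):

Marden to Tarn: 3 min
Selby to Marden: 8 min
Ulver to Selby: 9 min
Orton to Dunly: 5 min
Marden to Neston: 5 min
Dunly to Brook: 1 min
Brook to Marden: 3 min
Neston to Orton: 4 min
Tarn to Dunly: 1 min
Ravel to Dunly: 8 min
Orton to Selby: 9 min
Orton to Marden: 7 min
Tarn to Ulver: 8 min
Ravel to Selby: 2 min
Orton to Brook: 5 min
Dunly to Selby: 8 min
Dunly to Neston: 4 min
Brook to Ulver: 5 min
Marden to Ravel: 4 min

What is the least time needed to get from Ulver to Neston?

10 min

Candidate routes:
Ulver–Brook–Marden–Neston: 5+3+5 = 13
Ulver–Tarn–Dunly–Neston: 8+1+4 = 13
Ulver–Brook–Dunly–Neston: 5+1+4 = 10
Cheapest is Ulver–Brook–Dunly–Neston at 10 min.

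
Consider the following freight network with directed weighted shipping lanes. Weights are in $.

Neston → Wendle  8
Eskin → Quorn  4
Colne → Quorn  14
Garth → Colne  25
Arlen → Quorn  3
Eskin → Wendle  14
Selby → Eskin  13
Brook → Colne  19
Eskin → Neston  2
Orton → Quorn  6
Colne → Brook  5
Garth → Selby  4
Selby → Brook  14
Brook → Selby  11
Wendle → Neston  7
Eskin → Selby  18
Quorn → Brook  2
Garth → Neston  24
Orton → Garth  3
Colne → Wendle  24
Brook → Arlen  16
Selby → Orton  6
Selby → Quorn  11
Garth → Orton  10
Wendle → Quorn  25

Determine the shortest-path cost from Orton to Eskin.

$20

Candidate routes:
Orton - Garth - Selby - Eskin: 3+4+13 = 20
Orton - Quorn - Brook - Selby - Eskin: 6+2+11+13 = 32
The minimum is $20 via Orton - Garth - Selby - Eskin.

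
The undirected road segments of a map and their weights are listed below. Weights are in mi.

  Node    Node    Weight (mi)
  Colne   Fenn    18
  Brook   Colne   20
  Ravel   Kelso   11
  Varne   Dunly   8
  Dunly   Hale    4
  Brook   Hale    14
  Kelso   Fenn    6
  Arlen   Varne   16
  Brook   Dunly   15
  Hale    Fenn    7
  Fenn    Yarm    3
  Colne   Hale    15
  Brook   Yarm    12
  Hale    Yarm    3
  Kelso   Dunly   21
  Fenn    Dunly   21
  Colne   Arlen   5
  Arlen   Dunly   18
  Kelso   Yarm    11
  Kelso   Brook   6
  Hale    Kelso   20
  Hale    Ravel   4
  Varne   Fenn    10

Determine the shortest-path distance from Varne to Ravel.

16 mi

Compare a few routes:
Varne - Fenn - Yarm - Hale - Ravel: 10+3+3+4 = 20
Varne - Dunly - Hale - Ravel: 8+4+4 = 16
Varne - Fenn - Kelso - Ravel: 10+6+11 = 27
Varne - Fenn - Hale - Ravel: 10+7+4 = 21
The minimum is 16 mi via Varne - Dunly - Hale - Ravel.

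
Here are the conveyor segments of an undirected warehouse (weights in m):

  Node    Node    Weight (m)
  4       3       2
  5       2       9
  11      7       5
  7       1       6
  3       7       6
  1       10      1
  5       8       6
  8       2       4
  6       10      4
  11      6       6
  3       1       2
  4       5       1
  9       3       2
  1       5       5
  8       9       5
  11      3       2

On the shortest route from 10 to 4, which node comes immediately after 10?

Enumerating some paths:
10–1–5–4: 1+5+1 = 7
10–1–3–4: 1+2+2 = 5
The minimum is 5 m via 10–1–3–4.
So from 10 the first move is to 1.

1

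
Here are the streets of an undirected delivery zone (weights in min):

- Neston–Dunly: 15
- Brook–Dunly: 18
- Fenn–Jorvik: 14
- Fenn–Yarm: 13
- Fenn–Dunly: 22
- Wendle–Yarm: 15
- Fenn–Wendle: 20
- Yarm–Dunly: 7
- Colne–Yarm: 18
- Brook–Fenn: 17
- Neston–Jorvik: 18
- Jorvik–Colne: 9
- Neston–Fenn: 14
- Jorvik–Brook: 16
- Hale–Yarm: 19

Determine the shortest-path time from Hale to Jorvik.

46 min

Running Dijkstra from Hale:
Hale: 0
Yarm: 19  (via Hale)
Dunly: 26  (via Yarm)
Fenn: 32  (via Yarm)
Wendle: 34  (via Yarm)
Colne: 37  (via Yarm)
Neston: 41  (via Dunly)
Brook: 44  (via Dunly)
Jorvik: 46  (via Fenn)
Shortest route: Hale–Yarm–Fenn–Jorvik = 46 min.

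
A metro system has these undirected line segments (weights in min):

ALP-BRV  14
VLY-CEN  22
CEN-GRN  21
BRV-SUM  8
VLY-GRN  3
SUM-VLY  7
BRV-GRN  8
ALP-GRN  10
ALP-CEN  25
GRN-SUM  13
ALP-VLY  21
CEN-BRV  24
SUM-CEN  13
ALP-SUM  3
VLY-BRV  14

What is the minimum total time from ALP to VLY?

10 min

Shortest distances from ALP:
ALP: 0
SUM: 3  (via ALP)
GRN: 10  (via ALP)
VLY: 10  (via SUM)
Shortest route: ALP → SUM → VLY = 10 min.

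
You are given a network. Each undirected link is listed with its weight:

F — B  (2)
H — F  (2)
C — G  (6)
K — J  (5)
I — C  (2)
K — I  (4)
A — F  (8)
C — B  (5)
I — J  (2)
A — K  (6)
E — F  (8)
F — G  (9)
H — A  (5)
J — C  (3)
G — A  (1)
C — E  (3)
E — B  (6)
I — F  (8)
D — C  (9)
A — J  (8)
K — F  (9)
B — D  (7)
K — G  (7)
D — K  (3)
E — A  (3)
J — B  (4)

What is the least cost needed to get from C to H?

Running Dijkstra from C:
C: 0
I: 2  (via C)
E: 3  (via C)
J: 3  (via C)
B: 5  (via C)
A: 6  (via E)
G: 6  (via C)
K: 6  (via I)
F: 7  (via B)
D: 9  (via C)
H: 9  (via F)
Shortest route: C–B–F–H = 9.

9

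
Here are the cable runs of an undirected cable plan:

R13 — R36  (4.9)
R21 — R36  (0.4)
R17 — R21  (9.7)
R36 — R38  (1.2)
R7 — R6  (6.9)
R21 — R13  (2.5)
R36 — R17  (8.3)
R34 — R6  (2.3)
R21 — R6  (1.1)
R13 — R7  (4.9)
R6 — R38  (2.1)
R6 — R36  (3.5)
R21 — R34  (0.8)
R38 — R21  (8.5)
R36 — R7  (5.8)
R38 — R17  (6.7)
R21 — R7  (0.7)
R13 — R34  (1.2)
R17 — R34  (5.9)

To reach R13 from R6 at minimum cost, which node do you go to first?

Enumerating some paths:
R6 - R21 - R13: 1.1+2.5 = 3.6
R6 - R21 - R34 - R13: 1.1+0.8+1.2 = 3.1
R6 - R34 - R13: 2.3+1.2 = 3.5
The minimum is 3.1 via R6 - R21 - R34 - R13.
So from R6 the first move is to R21.

R21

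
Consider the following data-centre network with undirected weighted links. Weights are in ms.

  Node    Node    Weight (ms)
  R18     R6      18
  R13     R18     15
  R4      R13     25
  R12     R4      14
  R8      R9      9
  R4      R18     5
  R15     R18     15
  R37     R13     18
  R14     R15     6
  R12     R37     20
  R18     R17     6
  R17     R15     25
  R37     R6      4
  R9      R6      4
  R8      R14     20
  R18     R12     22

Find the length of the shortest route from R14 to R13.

Candidate routes:
R14–R15–R18–R4–R13: 6+15+5+25 = 51
R14–R15–R18–R13: 6+15+15 = 36
R14–R15–R17–R18–R13: 6+25+6+15 = 52
R14–R8–R9–R6–R37–R13: 20+9+4+4+18 = 55
Cheapest is R14–R15–R18–R13 at 36 ms.

36 ms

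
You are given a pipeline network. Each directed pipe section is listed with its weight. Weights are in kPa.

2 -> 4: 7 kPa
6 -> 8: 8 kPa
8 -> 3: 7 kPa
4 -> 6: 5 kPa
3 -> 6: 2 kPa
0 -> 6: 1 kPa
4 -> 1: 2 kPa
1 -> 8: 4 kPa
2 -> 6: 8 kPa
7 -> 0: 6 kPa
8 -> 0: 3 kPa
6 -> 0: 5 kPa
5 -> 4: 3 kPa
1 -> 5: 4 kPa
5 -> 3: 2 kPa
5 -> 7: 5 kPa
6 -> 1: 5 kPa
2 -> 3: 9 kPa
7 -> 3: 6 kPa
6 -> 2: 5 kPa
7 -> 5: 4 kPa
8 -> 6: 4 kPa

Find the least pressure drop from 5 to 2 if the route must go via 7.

17 kPa

Best 5 to 7: 5 → 7 costing 5
Best 7 to 2: 7 → 0 → 6 → 2 costing 12
Total via 7: 5 + 12 = 17 kPa.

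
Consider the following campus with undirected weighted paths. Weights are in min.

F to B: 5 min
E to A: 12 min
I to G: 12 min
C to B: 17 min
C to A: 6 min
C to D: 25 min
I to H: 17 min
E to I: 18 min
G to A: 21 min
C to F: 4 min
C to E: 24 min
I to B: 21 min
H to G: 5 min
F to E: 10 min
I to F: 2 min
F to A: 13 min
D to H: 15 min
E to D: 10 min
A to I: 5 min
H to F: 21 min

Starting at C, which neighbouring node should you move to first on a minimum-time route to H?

F

Candidate routes:
C → F → I → H: 4+2+17 = 23
C → F → H: 4+21 = 25
Cheapest is C → F → I → H at 23 min.
So from C the first move is to F.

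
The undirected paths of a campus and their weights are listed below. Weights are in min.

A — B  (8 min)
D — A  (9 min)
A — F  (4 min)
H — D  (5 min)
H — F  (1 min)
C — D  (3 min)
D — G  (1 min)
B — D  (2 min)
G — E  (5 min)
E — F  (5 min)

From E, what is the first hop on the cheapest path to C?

Candidate routes:
E → G → D → C: 5+1+3 = 9
E → F → H → D → C: 5+1+5+3 = 14
Cheapest is E → G → D → C at 9 min.
So from E the first move is to G.

G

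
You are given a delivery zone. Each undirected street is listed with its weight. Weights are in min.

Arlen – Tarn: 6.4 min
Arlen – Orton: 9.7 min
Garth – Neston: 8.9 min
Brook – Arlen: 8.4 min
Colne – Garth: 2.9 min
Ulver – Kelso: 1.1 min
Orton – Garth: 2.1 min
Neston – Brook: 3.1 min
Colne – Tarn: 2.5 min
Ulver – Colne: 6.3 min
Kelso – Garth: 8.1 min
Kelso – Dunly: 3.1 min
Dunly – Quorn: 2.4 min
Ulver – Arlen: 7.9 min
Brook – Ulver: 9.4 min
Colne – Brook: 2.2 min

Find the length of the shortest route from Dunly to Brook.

Shortest distances from Dunly:
Dunly: 0
Quorn: 2.4  (via Dunly)
Kelso: 3.1  (via Dunly)
Ulver: 4.2  (via Kelso)
Colne: 10.5  (via Ulver)
Garth: 11.2  (via Kelso)
Arlen: 12.1  (via Ulver)
Brook: 12.7  (via Colne)
Shortest route: Dunly → Kelso → Ulver → Colne → Brook = 12.7 min.

12.7 min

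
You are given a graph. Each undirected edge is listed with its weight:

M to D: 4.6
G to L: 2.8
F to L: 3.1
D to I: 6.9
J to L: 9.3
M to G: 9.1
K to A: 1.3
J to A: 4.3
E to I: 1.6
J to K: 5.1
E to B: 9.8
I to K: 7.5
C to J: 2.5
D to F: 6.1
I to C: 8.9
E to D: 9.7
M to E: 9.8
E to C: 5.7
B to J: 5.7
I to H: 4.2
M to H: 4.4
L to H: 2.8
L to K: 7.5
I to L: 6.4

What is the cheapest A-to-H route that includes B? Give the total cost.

Best A to B: A → J → B costing 10
Shortest B→H: B → E → I → H = 15.6
Total via B: 10 + 15.6 = 25.6.

25.6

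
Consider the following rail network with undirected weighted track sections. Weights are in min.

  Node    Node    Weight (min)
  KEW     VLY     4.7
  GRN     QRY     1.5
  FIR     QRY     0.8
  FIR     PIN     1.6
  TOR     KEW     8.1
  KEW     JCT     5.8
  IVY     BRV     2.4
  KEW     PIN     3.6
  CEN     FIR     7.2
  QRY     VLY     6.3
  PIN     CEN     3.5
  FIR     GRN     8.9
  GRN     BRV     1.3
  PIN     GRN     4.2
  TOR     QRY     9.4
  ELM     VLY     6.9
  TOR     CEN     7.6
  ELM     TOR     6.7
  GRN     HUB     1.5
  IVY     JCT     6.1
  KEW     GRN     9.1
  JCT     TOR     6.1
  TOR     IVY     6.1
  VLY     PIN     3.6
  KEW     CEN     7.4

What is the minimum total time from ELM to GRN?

Enumerating some paths:
ELM → VLY → PIN → FIR → QRY → GRN: 6.9+3.6+1.6+0.8+1.5 = 14.4
ELM → VLY → PIN → GRN: 6.9+3.6+4.2 = 14.7
ELM → VLY → QRY → GRN: 6.9+6.3+1.5 = 14.7
Cheapest is ELM → VLY → PIN → FIR → QRY → GRN at 14.4 min.

14.4 min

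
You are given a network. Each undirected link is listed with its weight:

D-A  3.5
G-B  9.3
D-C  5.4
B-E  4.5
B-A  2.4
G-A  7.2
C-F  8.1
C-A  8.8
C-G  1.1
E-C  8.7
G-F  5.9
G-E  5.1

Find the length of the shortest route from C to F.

7

Running Dijkstra from C:
C: 0
G: 1.1  (via C)
D: 5.4  (via C)
E: 6.2  (via G)
F: 7  (via G)
Shortest route: C–G–F = 7.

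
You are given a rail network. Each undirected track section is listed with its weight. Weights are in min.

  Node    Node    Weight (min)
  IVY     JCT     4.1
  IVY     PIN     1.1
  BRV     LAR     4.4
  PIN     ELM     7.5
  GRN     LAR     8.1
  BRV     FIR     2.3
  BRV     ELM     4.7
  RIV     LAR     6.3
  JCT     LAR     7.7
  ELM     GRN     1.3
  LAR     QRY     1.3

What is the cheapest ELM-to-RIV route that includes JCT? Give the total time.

26.7 min

Best ELM to JCT: ELM–PIN–IVY–JCT costing 12.7
Shortest JCT→RIV: JCT–LAR–RIV = 14
Total via JCT: 12.7 + 14 = 26.7 min.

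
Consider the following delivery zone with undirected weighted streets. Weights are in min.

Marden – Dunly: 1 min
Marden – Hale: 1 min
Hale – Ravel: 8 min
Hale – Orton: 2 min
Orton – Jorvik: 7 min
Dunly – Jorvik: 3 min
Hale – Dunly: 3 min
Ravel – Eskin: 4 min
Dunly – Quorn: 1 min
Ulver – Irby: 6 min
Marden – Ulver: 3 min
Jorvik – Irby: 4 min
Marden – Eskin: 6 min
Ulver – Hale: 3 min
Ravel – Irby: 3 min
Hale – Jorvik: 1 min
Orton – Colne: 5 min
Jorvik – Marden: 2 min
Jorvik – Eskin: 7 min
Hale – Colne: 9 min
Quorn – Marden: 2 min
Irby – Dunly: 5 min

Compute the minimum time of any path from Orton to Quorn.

Compare a few routes:
Orton → Hale → Jorvik → Dunly → Quorn: 2+1+3+1 = 7
Orton → Hale → Marden → Quorn: 2+1+2 = 5
Orton → Hale → Dunly → Quorn: 2+3+1 = 6
Orton → Hale → Jorvik → Marden → Dunly → Quorn: 2+1+2+1+1 = 7
The minimum is 5 min via Orton → Hale → Marden → Quorn.

5 min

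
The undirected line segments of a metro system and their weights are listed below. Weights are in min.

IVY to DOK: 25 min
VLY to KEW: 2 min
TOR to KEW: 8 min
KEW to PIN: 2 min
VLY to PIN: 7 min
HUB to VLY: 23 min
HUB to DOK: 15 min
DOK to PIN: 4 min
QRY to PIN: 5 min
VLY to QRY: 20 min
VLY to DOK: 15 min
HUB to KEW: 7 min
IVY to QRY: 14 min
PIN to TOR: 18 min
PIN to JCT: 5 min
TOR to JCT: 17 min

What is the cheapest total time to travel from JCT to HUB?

14 min

Running Dijkstra from JCT:
JCT: 0
PIN: 5  (via JCT)
KEW: 7  (via PIN)
VLY: 9  (via KEW)
DOK: 9  (via PIN)
QRY: 10  (via PIN)
HUB: 14  (via KEW)
Shortest route: JCT–PIN–KEW–HUB = 14 min.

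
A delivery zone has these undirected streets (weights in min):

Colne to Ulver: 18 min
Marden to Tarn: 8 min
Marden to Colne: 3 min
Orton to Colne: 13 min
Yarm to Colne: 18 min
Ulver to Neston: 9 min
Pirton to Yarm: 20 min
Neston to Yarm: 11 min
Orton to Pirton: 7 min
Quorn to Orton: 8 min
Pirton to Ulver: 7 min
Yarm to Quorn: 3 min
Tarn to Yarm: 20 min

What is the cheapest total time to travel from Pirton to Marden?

Settle nodes by increasing distance from Pirton:
Pirton: 0
Ulver: 7  (via Pirton)
Orton: 7  (via Pirton)
Quorn: 15  (via Orton)
Neston: 16  (via Ulver)
Yarm: 18  (via Quorn)
Colne: 20  (via Orton)
Marden: 23  (via Colne)
Shortest route: Pirton–Orton–Colne–Marden = 23 min.

23 min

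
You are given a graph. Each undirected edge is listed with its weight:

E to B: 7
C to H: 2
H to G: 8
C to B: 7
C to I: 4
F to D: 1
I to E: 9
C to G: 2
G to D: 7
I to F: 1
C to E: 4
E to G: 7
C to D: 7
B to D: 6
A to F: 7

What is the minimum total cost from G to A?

14

Enumerating some paths:
G–C–D–F–A: 2+7+1+7 = 17
G–C–I–F–A: 2+4+1+7 = 14
G–H–C–I–F–A: 8+2+4+1+7 = 22
G–D–F–A: 7+1+7 = 15
Cheapest is G–C–I–F–A at 14.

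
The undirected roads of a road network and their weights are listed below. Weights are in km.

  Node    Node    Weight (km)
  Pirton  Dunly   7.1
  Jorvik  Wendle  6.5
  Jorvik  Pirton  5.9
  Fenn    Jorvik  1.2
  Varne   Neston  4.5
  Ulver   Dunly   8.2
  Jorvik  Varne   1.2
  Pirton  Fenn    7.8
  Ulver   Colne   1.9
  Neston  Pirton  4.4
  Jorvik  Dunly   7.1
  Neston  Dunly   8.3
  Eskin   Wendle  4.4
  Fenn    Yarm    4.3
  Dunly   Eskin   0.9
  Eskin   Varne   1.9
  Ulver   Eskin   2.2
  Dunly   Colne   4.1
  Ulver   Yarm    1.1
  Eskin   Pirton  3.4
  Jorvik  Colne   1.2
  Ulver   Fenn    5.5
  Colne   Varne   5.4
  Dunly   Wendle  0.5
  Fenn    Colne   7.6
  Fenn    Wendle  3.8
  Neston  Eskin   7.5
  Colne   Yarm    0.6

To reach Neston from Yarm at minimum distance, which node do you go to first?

Colne

Enumerating some paths:
Yarm–Colne–Jorvik–Varne–Neston: 0.6+1.2+1.2+4.5 = 7.5
Yarm–Ulver–Eskin–Varne–Neston: 1.1+2.2+1.9+4.5 = 9.7
Yarm–Ulver–Colne–Jorvik–Varne–Neston: 1.1+1.9+1.2+1.2+4.5 = 9.9
The minimum is 7.5 km via Yarm–Colne–Jorvik–Varne–Neston.
So from Yarm the first move is to Colne.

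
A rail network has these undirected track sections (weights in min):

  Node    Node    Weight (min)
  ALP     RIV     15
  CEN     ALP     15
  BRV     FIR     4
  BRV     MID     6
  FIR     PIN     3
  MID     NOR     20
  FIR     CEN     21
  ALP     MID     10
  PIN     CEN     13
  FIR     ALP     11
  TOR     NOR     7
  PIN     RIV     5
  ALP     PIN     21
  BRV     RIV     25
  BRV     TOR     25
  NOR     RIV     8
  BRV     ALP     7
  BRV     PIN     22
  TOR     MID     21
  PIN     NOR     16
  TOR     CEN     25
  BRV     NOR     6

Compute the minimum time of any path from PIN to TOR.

Settle nodes by increasing distance from PIN:
PIN: 0
FIR: 3  (via PIN)
RIV: 5  (via PIN)
BRV: 7  (via FIR)
NOR: 13  (via RIV)
MID: 13  (via BRV)
CEN: 13  (via PIN)
ALP: 14  (via FIR)
TOR: 20  (via NOR)
Shortest route: PIN → RIV → NOR → TOR = 20 min.

20 min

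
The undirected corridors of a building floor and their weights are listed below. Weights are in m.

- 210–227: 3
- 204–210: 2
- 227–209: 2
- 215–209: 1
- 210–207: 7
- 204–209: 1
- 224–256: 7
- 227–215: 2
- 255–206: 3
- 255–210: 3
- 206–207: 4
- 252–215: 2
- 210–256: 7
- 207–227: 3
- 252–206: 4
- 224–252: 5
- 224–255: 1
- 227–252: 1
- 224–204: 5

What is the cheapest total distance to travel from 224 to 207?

Running Dijkstra from 224:
224: 0
255: 1  (via 224)
206: 4  (via 255)
210: 4  (via 255)
204: 5  (via 224)
252: 5  (via 224)
227: 6  (via 252)
209: 6  (via 204)
215: 7  (via 252)
256: 7  (via 224)
207: 8  (via 206)
Shortest route: 224 → 255 → 206 → 207 = 8 m.

8 m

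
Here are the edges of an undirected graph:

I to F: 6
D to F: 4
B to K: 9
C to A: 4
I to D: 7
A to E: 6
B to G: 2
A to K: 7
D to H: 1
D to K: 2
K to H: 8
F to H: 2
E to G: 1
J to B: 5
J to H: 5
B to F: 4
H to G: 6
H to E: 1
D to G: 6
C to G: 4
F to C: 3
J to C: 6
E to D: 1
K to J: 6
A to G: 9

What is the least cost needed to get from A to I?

Running Dijkstra from A:
A: 0
C: 4  (via A)
E: 6  (via A)
D: 7  (via E)
F: 7  (via C)
G: 7  (via E)
H: 7  (via E)
K: 7  (via A)
B: 9  (via G)
J: 10  (via C)
I: 13  (via F)
Shortest route: A–C–F–I = 13.

13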